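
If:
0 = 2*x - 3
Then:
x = 3/2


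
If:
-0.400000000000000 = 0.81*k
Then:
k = -0.49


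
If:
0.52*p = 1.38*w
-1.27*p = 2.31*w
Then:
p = 0.00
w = 0.00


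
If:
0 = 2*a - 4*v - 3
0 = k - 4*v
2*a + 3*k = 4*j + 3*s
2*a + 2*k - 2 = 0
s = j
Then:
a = 4/3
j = 5/21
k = -1/3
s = 5/21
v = -1/12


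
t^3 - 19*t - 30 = (t - 5)*(t + 2)*(t + 3)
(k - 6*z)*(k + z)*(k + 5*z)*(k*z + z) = k^4*z + k^3*z - 31*k^2*z^3 - 30*k*z^4 - 31*k*z^3 - 30*z^4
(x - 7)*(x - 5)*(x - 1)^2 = x^4 - 14*x^3 + 60*x^2 - 82*x + 35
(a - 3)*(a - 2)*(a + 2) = a^3 - 3*a^2 - 4*a + 12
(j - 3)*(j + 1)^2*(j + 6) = j^4 + 5*j^3 - 11*j^2 - 33*j - 18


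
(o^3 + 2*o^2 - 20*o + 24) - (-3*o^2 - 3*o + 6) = o^3 + 5*o^2 - 17*o + 18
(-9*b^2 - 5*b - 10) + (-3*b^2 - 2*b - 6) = -12*b^2 - 7*b - 16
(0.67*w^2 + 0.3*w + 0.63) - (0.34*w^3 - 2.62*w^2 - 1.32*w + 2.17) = -0.34*w^3 + 3.29*w^2 + 1.62*w - 1.54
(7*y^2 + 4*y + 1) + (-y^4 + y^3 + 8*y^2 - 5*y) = -y^4 + y^3 + 15*y^2 - y + 1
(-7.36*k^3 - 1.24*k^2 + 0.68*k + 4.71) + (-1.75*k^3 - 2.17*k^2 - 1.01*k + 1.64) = -9.11*k^3 - 3.41*k^2 - 0.33*k + 6.35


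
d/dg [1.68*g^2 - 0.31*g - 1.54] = 3.36*g - 0.31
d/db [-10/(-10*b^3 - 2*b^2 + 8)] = 5*b*(-15*b - 2)/(5*b^3 + b^2 - 4)^2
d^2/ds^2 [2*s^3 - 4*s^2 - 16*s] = 12*s - 8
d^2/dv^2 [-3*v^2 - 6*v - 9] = -6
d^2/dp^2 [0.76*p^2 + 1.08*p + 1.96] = 1.52000000000000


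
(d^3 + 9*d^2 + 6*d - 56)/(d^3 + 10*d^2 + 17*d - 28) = (d - 2)/(d - 1)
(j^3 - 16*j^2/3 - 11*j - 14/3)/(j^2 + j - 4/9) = 3*(3*j^3 - 16*j^2 - 33*j - 14)/(9*j^2 + 9*j - 4)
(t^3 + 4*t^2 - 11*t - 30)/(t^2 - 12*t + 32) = (t^3 + 4*t^2 - 11*t - 30)/(t^2 - 12*t + 32)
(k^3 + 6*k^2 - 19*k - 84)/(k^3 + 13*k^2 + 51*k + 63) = (k - 4)/(k + 3)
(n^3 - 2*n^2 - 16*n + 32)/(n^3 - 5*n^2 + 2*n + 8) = (n + 4)/(n + 1)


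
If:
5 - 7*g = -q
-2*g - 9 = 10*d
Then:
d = -q/35 - 73/70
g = q/7 + 5/7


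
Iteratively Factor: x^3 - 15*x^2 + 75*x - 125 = (x - 5)*(x^2 - 10*x + 25) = (x - 5)^2*(x - 5)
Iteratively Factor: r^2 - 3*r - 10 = (r - 5)*(r + 2)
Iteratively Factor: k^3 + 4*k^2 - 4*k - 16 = (k + 2)*(k^2 + 2*k - 8) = (k - 2)*(k + 2)*(k + 4)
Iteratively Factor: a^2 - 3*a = (a - 3)*(a)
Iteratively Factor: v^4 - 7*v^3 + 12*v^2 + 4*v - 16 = (v - 2)*(v^3 - 5*v^2 + 2*v + 8) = (v - 4)*(v - 2)*(v^2 - v - 2) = (v - 4)*(v - 2)^2*(v + 1)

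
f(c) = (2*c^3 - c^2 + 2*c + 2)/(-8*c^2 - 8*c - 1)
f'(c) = (16*c + 8)*(2*c^3 - c^2 + 2*c + 2)/(-8*c^2 - 8*c - 1)^2 + (6*c^2 - 2*c + 2)/(-8*c^2 - 8*c - 1) = 2*(-8*c^4 - 16*c^3 + 9*c^2 + 17*c + 7)/(64*c^4 + 128*c^3 + 80*c^2 + 16*c + 1)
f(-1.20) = 1.81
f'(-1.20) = 2.49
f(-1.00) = 3.00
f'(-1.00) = 14.00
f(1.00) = -0.29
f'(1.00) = 0.06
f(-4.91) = 1.74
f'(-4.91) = -0.22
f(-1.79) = 1.32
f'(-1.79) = 0.20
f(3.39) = -0.63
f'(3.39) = -0.21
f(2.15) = -0.39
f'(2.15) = -0.16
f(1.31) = -0.29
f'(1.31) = -0.05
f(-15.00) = 4.17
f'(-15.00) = -0.25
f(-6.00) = 1.98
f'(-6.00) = -0.23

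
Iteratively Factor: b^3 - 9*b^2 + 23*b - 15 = (b - 3)*(b^2 - 6*b + 5) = (b - 5)*(b - 3)*(b - 1)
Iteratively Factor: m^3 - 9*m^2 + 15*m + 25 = (m + 1)*(m^2 - 10*m + 25) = (m - 5)*(m + 1)*(m - 5)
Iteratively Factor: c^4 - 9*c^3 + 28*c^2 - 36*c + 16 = (c - 2)*(c^3 - 7*c^2 + 14*c - 8) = (c - 4)*(c - 2)*(c^2 - 3*c + 2) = (c - 4)*(c - 2)^2*(c - 1)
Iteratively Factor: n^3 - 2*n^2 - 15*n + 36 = (n - 3)*(n^2 + n - 12) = (n - 3)^2*(n + 4)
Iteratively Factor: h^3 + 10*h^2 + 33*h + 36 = (h + 4)*(h^2 + 6*h + 9) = (h + 3)*(h + 4)*(h + 3)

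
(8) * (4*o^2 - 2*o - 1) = 32*o^2 - 16*o - 8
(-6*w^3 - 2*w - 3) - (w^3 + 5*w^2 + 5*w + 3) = -7*w^3 - 5*w^2 - 7*w - 6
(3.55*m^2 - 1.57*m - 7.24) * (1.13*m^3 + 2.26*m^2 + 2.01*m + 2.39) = 4.0115*m^5 + 6.2489*m^4 - 4.5939*m^3 - 11.0336*m^2 - 18.3047*m - 17.3036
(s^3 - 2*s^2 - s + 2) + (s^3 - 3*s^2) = 2*s^3 - 5*s^2 - s + 2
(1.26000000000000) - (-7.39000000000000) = 8.65000000000000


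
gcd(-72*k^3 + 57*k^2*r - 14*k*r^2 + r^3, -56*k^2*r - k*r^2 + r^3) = -8*k + r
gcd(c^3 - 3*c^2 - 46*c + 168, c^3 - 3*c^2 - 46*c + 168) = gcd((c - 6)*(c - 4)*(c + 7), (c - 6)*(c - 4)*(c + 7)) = c^3 - 3*c^2 - 46*c + 168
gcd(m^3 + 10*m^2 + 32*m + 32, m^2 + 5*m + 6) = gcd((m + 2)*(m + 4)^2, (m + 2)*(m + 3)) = m + 2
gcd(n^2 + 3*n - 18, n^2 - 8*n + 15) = n - 3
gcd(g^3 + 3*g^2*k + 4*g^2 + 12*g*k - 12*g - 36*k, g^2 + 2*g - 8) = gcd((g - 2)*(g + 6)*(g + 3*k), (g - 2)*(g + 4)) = g - 2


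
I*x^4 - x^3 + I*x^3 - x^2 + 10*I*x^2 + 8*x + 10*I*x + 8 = (x - 2*I)*(x - I)*(x + 4*I)*(I*x + I)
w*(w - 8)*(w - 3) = w^3 - 11*w^2 + 24*w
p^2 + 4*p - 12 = (p - 2)*(p + 6)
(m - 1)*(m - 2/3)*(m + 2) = m^3 + m^2/3 - 8*m/3 + 4/3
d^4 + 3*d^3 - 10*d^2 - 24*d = d*(d - 3)*(d + 2)*(d + 4)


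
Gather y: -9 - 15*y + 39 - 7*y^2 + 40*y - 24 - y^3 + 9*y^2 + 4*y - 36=-y^3 + 2*y^2 + 29*y - 30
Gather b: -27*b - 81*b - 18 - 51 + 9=-108*b - 60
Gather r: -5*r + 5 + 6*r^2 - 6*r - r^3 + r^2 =-r^3 + 7*r^2 - 11*r + 5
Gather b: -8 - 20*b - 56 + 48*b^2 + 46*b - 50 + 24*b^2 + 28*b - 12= 72*b^2 + 54*b - 126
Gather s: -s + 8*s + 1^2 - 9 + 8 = 7*s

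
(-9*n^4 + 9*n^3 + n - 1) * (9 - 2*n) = 18*n^5 - 99*n^4 + 81*n^3 - 2*n^2 + 11*n - 9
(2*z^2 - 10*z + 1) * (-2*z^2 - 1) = -4*z^4 + 20*z^3 - 4*z^2 + 10*z - 1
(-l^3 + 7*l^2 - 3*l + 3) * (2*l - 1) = -2*l^4 + 15*l^3 - 13*l^2 + 9*l - 3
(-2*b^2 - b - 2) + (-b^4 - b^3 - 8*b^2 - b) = -b^4 - b^3 - 10*b^2 - 2*b - 2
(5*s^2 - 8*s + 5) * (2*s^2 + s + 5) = 10*s^4 - 11*s^3 + 27*s^2 - 35*s + 25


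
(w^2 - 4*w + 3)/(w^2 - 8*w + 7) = (w - 3)/(w - 7)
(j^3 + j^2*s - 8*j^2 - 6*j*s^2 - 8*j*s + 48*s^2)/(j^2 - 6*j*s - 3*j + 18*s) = (j^3 + j^2*s - 8*j^2 - 6*j*s^2 - 8*j*s + 48*s^2)/(j^2 - 6*j*s - 3*j + 18*s)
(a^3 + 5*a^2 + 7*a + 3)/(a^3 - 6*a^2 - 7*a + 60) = (a^2 + 2*a + 1)/(a^2 - 9*a + 20)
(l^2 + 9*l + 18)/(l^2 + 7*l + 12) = (l + 6)/(l + 4)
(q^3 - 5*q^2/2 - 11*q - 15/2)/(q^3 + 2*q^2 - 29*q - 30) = (q + 3/2)/(q + 6)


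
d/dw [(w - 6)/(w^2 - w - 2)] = (w^2 - w - (w - 6)*(2*w - 1) - 2)/(-w^2 + w + 2)^2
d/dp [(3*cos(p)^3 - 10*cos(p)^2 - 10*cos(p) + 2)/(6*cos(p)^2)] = (-3 - 10/cos(p)^2 + 4/cos(p)^3)*sin(p)/6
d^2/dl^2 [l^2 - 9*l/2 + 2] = 2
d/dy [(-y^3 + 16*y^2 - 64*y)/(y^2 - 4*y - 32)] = (-y^2 - 8*y + 32)/(y^2 + 8*y + 16)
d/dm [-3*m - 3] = -3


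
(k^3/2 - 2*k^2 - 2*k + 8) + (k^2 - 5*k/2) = k^3/2 - k^2 - 9*k/2 + 8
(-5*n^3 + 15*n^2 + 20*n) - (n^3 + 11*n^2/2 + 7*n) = -6*n^3 + 19*n^2/2 + 13*n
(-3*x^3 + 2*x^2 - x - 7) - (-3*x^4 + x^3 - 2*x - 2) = 3*x^4 - 4*x^3 + 2*x^2 + x - 5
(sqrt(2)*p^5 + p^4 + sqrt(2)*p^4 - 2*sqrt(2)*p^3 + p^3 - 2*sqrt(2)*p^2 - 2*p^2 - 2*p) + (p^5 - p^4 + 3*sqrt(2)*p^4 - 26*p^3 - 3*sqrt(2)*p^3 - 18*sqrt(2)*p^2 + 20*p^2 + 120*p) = p^5 + sqrt(2)*p^5 + 4*sqrt(2)*p^4 - 25*p^3 - 5*sqrt(2)*p^3 - 20*sqrt(2)*p^2 + 18*p^2 + 118*p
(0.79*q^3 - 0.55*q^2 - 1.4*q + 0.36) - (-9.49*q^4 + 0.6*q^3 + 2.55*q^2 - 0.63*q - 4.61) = 9.49*q^4 + 0.19*q^3 - 3.1*q^2 - 0.77*q + 4.97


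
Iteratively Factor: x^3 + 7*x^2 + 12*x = (x + 4)*(x^2 + 3*x) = (x + 3)*(x + 4)*(x)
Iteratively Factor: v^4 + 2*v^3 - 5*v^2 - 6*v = (v + 1)*(v^3 + v^2 - 6*v) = v*(v + 1)*(v^2 + v - 6) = v*(v - 2)*(v + 1)*(v + 3)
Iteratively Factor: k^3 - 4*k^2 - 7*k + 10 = (k - 1)*(k^2 - 3*k - 10) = (k - 1)*(k + 2)*(k - 5)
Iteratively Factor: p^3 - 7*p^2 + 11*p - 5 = (p - 5)*(p^2 - 2*p + 1) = (p - 5)*(p - 1)*(p - 1)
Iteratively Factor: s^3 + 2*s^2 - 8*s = (s - 2)*(s^2 + 4*s) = s*(s - 2)*(s + 4)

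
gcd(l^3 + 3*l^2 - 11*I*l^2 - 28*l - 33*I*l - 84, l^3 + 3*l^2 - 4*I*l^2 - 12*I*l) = l^2 + l*(3 - 4*I) - 12*I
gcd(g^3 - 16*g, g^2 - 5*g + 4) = g - 4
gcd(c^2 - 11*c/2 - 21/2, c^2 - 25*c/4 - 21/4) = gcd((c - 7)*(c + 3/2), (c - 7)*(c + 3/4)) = c - 7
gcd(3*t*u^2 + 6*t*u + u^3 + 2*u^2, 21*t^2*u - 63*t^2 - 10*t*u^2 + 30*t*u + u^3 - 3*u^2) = 1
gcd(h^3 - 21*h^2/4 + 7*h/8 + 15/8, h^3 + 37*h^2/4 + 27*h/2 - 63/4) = h - 3/4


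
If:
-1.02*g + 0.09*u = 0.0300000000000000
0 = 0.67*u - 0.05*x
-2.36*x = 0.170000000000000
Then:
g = -0.03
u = -0.01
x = -0.07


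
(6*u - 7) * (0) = 0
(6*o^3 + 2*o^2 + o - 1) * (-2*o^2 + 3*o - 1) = -12*o^5 + 14*o^4 - 2*o^3 + 3*o^2 - 4*o + 1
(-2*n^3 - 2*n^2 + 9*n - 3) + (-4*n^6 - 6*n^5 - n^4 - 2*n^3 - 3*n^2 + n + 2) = -4*n^6 - 6*n^5 - n^4 - 4*n^3 - 5*n^2 + 10*n - 1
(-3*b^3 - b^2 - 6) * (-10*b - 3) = 30*b^4 + 19*b^3 + 3*b^2 + 60*b + 18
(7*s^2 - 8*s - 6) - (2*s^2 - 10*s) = 5*s^2 + 2*s - 6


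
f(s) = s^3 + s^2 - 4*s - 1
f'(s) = 3*s^2 + 2*s - 4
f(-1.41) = 3.82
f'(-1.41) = -0.86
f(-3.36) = -14.20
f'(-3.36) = 23.15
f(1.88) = 1.66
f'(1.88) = 10.36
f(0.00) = -1.00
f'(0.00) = -4.00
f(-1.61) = 3.86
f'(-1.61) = 0.56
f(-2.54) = -0.78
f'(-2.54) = 10.27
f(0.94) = -3.05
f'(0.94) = 0.53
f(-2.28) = 1.47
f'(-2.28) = 7.04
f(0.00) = -1.00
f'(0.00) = -4.00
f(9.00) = 773.00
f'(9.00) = 257.00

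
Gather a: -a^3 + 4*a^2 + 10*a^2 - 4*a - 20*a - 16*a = -a^3 + 14*a^2 - 40*a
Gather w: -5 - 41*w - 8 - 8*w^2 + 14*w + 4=-8*w^2 - 27*w - 9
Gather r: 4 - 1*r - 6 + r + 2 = 0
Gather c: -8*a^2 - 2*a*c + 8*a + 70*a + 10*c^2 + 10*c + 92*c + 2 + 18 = -8*a^2 + 78*a + 10*c^2 + c*(102 - 2*a) + 20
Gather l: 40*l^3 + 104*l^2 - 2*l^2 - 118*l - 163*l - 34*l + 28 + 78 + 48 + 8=40*l^3 + 102*l^2 - 315*l + 162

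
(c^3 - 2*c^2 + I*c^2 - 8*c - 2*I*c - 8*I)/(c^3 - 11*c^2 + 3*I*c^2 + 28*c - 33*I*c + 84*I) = (c^2 + c*(2 + I) + 2*I)/(c^2 + c*(-7 + 3*I) - 21*I)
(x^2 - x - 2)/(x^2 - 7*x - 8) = (x - 2)/(x - 8)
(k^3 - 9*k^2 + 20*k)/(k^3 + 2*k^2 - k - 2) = k*(k^2 - 9*k + 20)/(k^3 + 2*k^2 - k - 2)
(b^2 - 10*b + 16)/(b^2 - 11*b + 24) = (b - 2)/(b - 3)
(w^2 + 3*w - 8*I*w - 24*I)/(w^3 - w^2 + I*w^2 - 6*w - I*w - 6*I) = (w^2 + w*(3 - 8*I) - 24*I)/(w^3 + w^2*(-1 + I) - w*(6 + I) - 6*I)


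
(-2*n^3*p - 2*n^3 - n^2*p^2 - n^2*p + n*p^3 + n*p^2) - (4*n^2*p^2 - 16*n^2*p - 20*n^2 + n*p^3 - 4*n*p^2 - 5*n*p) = -2*n^3*p - 2*n^3 - 5*n^2*p^2 + 15*n^2*p + 20*n^2 + 5*n*p^2 + 5*n*p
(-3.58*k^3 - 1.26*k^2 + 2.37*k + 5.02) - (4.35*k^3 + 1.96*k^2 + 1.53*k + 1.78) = -7.93*k^3 - 3.22*k^2 + 0.84*k + 3.24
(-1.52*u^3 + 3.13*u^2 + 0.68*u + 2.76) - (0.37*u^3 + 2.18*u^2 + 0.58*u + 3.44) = -1.89*u^3 + 0.95*u^2 + 0.1*u - 0.68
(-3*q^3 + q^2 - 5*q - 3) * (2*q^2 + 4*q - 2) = -6*q^5 - 10*q^4 - 28*q^2 - 2*q + 6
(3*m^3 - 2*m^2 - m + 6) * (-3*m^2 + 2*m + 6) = -9*m^5 + 12*m^4 + 17*m^3 - 32*m^2 + 6*m + 36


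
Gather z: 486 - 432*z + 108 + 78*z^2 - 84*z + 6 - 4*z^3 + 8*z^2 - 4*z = -4*z^3 + 86*z^2 - 520*z + 600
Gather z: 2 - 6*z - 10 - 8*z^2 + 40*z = -8*z^2 + 34*z - 8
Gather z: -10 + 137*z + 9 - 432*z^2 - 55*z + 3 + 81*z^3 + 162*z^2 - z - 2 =81*z^3 - 270*z^2 + 81*z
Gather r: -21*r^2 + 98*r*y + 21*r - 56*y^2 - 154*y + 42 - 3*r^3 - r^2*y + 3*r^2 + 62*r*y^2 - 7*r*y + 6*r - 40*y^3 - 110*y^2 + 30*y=-3*r^3 + r^2*(-y - 18) + r*(62*y^2 + 91*y + 27) - 40*y^3 - 166*y^2 - 124*y + 42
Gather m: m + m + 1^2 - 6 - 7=2*m - 12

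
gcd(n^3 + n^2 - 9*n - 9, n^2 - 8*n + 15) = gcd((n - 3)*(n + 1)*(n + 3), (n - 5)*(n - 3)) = n - 3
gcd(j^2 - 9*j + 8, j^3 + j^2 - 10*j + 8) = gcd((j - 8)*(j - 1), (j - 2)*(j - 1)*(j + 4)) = j - 1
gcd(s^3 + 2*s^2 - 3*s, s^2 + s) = s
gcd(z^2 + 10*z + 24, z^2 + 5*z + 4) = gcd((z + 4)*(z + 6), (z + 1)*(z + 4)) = z + 4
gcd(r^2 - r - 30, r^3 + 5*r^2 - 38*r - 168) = r - 6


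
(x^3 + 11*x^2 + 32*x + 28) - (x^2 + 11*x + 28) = x^3 + 10*x^2 + 21*x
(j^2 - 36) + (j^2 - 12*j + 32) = 2*j^2 - 12*j - 4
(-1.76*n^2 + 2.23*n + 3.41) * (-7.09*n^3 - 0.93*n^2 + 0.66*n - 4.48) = 12.4784*n^5 - 14.1739*n^4 - 27.4124*n^3 + 6.1853*n^2 - 7.7398*n - 15.2768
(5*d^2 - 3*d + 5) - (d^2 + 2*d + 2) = 4*d^2 - 5*d + 3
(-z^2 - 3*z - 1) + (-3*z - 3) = -z^2 - 6*z - 4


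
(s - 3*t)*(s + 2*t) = s^2 - s*t - 6*t^2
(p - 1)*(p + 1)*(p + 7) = p^3 + 7*p^2 - p - 7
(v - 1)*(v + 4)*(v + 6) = v^3 + 9*v^2 + 14*v - 24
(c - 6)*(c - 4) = c^2 - 10*c + 24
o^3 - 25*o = o*(o - 5)*(o + 5)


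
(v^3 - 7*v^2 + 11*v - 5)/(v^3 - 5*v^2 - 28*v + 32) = (v^2 - 6*v + 5)/(v^2 - 4*v - 32)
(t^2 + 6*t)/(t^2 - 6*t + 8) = t*(t + 6)/(t^2 - 6*t + 8)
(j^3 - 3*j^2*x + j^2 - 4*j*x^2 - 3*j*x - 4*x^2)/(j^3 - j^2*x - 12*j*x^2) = (j^2 + j*x + j + x)/(j*(j + 3*x))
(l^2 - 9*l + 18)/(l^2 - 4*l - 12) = (l - 3)/(l + 2)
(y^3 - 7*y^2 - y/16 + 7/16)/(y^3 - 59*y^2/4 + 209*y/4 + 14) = (y - 1/4)/(y - 8)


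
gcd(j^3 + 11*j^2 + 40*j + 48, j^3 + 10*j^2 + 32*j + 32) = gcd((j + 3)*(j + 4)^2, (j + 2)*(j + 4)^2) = j^2 + 8*j + 16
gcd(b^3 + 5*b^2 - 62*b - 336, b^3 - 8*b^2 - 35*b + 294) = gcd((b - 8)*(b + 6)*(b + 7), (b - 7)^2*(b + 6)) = b + 6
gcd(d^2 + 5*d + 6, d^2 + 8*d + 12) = d + 2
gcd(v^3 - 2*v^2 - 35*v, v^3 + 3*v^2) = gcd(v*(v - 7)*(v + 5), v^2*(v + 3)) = v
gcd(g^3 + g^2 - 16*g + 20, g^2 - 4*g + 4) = g^2 - 4*g + 4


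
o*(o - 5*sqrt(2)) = o^2 - 5*sqrt(2)*o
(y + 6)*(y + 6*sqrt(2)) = y^2 + 6*y + 6*sqrt(2)*y + 36*sqrt(2)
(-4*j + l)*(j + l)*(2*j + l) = -8*j^3 - 10*j^2*l - j*l^2 + l^3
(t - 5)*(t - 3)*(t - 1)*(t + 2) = t^4 - 7*t^3 + 5*t^2 + 31*t - 30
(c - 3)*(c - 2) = c^2 - 5*c + 6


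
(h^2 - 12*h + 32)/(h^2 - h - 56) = (h - 4)/(h + 7)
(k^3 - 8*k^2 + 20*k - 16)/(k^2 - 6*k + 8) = k - 2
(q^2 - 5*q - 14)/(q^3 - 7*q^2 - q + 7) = (q + 2)/(q^2 - 1)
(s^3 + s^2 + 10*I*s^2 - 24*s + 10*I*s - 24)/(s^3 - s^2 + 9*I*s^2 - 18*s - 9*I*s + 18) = (s^2 + s*(1 + 4*I) + 4*I)/(s^2 + s*(-1 + 3*I) - 3*I)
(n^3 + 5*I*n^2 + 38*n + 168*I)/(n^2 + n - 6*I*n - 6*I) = (n^2 + 11*I*n - 28)/(n + 1)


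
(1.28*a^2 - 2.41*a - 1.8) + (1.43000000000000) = 1.28*a^2 - 2.41*a - 0.37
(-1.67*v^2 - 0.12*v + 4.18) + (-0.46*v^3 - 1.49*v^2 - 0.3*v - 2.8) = -0.46*v^3 - 3.16*v^2 - 0.42*v + 1.38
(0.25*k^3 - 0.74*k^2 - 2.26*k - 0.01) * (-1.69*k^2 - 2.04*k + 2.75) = -0.4225*k^5 + 0.7406*k^4 + 6.0165*k^3 + 2.5923*k^2 - 6.1946*k - 0.0275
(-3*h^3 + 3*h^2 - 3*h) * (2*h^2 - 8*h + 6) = -6*h^5 + 30*h^4 - 48*h^3 + 42*h^2 - 18*h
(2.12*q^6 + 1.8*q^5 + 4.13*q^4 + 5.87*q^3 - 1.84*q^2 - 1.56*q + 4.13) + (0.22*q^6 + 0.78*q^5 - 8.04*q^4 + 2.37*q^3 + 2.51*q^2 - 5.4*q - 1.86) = 2.34*q^6 + 2.58*q^5 - 3.91*q^4 + 8.24*q^3 + 0.67*q^2 - 6.96*q + 2.27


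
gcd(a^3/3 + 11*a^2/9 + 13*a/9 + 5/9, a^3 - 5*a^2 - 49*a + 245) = 1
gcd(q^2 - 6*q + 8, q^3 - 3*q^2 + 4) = q - 2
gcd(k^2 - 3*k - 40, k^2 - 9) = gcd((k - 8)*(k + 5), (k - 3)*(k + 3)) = 1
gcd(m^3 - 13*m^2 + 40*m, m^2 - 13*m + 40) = m^2 - 13*m + 40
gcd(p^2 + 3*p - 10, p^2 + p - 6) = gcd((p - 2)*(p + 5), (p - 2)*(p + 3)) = p - 2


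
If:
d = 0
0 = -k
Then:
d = 0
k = 0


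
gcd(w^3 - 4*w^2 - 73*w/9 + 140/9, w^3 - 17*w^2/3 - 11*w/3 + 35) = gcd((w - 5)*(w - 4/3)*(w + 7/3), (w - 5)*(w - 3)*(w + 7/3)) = w^2 - 8*w/3 - 35/3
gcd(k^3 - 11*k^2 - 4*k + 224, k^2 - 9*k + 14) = k - 7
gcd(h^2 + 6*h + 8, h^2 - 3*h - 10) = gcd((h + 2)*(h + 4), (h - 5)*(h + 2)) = h + 2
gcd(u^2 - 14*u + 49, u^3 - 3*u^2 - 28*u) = u - 7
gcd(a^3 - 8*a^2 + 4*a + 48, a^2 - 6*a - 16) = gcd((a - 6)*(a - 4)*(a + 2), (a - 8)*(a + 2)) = a + 2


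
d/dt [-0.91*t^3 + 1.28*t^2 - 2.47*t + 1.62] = -2.73*t^2 + 2.56*t - 2.47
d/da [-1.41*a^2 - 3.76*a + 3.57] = -2.82*a - 3.76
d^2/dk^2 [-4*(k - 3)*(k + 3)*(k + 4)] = -24*k - 32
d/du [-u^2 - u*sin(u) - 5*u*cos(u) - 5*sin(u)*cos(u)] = 5*u*sin(u) - u*cos(u) - 2*u - sin(u) - 5*cos(u) - 5*cos(2*u)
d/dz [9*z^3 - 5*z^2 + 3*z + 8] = 27*z^2 - 10*z + 3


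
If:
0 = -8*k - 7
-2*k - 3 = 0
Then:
No Solution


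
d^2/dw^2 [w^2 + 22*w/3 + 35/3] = 2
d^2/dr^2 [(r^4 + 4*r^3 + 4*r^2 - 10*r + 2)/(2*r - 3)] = 4*(6*r^4 - 16*r^3 - 9*r^2 + 54*r - 8)/(8*r^3 - 36*r^2 + 54*r - 27)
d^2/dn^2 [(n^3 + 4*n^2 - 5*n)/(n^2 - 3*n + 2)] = 28/(n^3 - 6*n^2 + 12*n - 8)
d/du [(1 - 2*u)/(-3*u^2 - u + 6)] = (6*u^2 + 2*u - (2*u - 1)*(6*u + 1) - 12)/(3*u^2 + u - 6)^2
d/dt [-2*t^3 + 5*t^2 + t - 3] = -6*t^2 + 10*t + 1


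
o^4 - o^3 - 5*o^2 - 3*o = o*(o - 3)*(o + 1)^2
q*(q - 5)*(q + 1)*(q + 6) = q^4 + 2*q^3 - 29*q^2 - 30*q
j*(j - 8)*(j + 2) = j^3 - 6*j^2 - 16*j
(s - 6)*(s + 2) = s^2 - 4*s - 12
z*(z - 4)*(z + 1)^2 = z^4 - 2*z^3 - 7*z^2 - 4*z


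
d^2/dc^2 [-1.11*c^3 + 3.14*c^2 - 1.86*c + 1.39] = 6.28 - 6.66*c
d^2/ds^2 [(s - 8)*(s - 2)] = 2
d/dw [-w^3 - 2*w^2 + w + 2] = -3*w^2 - 4*w + 1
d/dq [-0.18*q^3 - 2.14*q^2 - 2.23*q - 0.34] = -0.54*q^2 - 4.28*q - 2.23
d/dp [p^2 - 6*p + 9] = 2*p - 6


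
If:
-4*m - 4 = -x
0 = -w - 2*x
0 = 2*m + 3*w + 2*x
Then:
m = -8/7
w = 8/7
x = -4/7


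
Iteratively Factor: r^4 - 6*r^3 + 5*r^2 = (r)*(r^3 - 6*r^2 + 5*r) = r*(r - 1)*(r^2 - 5*r) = r*(r - 5)*(r - 1)*(r)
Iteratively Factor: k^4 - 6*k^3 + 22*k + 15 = (k + 1)*(k^3 - 7*k^2 + 7*k + 15) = (k + 1)^2*(k^2 - 8*k + 15) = (k - 5)*(k + 1)^2*(k - 3)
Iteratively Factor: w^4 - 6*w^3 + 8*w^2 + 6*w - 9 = (w + 1)*(w^3 - 7*w^2 + 15*w - 9) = (w - 3)*(w + 1)*(w^2 - 4*w + 3) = (w - 3)*(w - 1)*(w + 1)*(w - 3)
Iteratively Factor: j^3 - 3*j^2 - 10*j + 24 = (j - 2)*(j^2 - j - 12) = (j - 2)*(j + 3)*(j - 4)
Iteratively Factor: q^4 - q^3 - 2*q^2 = (q - 2)*(q^3 + q^2) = (q - 2)*(q + 1)*(q^2) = q*(q - 2)*(q + 1)*(q)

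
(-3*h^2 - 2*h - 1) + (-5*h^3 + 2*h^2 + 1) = -5*h^3 - h^2 - 2*h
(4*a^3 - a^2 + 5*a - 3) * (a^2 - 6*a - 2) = 4*a^5 - 25*a^4 + 3*a^3 - 31*a^2 + 8*a + 6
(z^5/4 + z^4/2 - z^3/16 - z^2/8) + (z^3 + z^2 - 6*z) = z^5/4 + z^4/2 + 15*z^3/16 + 7*z^2/8 - 6*z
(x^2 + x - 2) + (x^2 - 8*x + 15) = 2*x^2 - 7*x + 13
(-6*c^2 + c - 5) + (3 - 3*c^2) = -9*c^2 + c - 2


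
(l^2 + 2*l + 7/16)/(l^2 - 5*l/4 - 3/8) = (4*l + 7)/(2*(2*l - 3))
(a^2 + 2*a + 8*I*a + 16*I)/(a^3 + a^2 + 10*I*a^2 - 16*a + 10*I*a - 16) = (a + 2)/(a^2 + a*(1 + 2*I) + 2*I)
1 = 1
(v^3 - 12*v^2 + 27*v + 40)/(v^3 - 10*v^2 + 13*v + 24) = (v - 5)/(v - 3)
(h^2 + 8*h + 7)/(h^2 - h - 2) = (h + 7)/(h - 2)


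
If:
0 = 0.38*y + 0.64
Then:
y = -1.68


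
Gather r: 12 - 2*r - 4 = 8 - 2*r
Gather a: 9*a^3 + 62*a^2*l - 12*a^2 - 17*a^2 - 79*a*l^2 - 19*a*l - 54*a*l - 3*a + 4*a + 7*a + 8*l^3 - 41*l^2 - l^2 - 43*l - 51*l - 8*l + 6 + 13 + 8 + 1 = 9*a^3 + a^2*(62*l - 29) + a*(-79*l^2 - 73*l + 8) + 8*l^3 - 42*l^2 - 102*l + 28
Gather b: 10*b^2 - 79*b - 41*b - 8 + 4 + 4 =10*b^2 - 120*b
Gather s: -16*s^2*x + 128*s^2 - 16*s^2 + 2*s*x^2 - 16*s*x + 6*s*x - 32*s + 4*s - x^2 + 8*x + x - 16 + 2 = s^2*(112 - 16*x) + s*(2*x^2 - 10*x - 28) - x^2 + 9*x - 14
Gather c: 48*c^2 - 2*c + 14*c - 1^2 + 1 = 48*c^2 + 12*c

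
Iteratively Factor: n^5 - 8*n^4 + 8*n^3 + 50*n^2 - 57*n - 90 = (n - 3)*(n^4 - 5*n^3 - 7*n^2 + 29*n + 30) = (n - 3)*(n + 2)*(n^3 - 7*n^2 + 7*n + 15) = (n - 3)^2*(n + 2)*(n^2 - 4*n - 5) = (n - 5)*(n - 3)^2*(n + 2)*(n + 1)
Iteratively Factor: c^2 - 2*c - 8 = (c - 4)*(c + 2)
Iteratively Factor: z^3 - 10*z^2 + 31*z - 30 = (z - 3)*(z^2 - 7*z + 10) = (z - 3)*(z - 2)*(z - 5)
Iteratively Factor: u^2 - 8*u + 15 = (u - 3)*(u - 5)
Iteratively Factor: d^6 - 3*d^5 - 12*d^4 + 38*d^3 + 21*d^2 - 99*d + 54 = (d + 2)*(d^5 - 5*d^4 - 2*d^3 + 42*d^2 - 63*d + 27) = (d - 1)*(d + 2)*(d^4 - 4*d^3 - 6*d^2 + 36*d - 27) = (d - 1)*(d + 2)*(d + 3)*(d^3 - 7*d^2 + 15*d - 9) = (d - 1)^2*(d + 2)*(d + 3)*(d^2 - 6*d + 9) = (d - 3)*(d - 1)^2*(d + 2)*(d + 3)*(d - 3)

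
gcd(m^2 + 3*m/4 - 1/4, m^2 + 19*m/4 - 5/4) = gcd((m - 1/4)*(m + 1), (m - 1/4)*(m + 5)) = m - 1/4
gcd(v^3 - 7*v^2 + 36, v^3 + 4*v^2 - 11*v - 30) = v^2 - v - 6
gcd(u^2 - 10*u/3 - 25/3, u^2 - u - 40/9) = u + 5/3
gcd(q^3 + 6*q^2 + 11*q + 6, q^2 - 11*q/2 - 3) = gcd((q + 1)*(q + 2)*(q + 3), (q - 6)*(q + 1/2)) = 1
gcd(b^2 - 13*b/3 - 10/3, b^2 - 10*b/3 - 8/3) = b + 2/3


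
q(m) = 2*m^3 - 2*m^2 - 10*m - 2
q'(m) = 6*m^2 - 4*m - 10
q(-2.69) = -28.50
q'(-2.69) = 44.18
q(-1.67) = -0.19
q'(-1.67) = 13.41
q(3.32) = 15.94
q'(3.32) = 42.85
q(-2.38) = -16.49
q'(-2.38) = 33.51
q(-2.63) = -25.92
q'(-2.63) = 42.02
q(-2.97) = -42.34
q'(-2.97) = 54.81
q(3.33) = 16.37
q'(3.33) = 43.21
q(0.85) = -10.72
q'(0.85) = -9.06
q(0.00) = -2.00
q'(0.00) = -10.00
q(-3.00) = -44.00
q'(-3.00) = 56.00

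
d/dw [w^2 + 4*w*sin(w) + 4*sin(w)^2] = 4*w*cos(w) + 2*w + 4*sin(w) + 4*sin(2*w)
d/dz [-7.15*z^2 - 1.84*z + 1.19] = -14.3*z - 1.84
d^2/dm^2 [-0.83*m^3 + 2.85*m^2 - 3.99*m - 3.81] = 5.7 - 4.98*m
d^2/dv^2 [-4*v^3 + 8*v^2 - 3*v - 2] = 16 - 24*v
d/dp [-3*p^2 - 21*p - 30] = -6*p - 21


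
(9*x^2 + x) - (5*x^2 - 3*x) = 4*x^2 + 4*x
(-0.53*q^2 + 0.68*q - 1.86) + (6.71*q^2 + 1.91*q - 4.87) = 6.18*q^2 + 2.59*q - 6.73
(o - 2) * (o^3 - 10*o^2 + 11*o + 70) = o^4 - 12*o^3 + 31*o^2 + 48*o - 140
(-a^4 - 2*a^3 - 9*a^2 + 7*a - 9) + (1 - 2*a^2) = -a^4 - 2*a^3 - 11*a^2 + 7*a - 8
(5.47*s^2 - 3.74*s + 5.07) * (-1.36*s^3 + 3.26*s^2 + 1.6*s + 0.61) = -7.4392*s^5 + 22.9186*s^4 - 10.3356*s^3 + 13.8809*s^2 + 5.8306*s + 3.0927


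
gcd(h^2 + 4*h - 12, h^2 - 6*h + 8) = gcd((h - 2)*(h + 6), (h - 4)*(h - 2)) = h - 2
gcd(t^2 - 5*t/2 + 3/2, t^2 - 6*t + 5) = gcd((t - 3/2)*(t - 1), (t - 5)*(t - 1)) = t - 1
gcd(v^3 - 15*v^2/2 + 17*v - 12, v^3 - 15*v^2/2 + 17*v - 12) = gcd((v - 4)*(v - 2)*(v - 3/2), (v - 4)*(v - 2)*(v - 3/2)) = v^3 - 15*v^2/2 + 17*v - 12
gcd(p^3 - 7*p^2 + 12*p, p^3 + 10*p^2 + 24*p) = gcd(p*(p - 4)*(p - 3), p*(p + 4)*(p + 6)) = p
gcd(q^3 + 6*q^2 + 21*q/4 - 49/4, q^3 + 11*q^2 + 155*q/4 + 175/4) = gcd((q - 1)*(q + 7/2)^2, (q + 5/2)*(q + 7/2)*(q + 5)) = q + 7/2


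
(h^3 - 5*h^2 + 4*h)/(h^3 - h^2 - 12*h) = (h - 1)/(h + 3)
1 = 1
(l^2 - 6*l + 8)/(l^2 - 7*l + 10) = (l - 4)/(l - 5)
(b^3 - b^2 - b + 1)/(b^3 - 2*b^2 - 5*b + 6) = (b^2 - 1)/(b^2 - b - 6)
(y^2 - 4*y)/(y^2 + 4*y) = (y - 4)/(y + 4)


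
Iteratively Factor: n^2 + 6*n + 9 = (n + 3)*(n + 3)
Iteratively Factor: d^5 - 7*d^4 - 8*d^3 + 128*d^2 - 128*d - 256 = (d + 4)*(d^4 - 11*d^3 + 36*d^2 - 16*d - 64) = (d - 4)*(d + 4)*(d^3 - 7*d^2 + 8*d + 16) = (d - 4)^2*(d + 4)*(d^2 - 3*d - 4) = (d - 4)^2*(d + 1)*(d + 4)*(d - 4)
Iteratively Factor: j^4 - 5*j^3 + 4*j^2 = (j - 4)*(j^3 - j^2) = j*(j - 4)*(j^2 - j) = j*(j - 4)*(j - 1)*(j)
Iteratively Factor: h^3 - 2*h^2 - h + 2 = (h + 1)*(h^2 - 3*h + 2) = (h - 1)*(h + 1)*(h - 2)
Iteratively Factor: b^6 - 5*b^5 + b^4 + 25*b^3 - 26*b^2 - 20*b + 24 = (b + 2)*(b^5 - 7*b^4 + 15*b^3 - 5*b^2 - 16*b + 12) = (b - 2)*(b + 2)*(b^4 - 5*b^3 + 5*b^2 + 5*b - 6) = (b - 2)*(b + 1)*(b + 2)*(b^3 - 6*b^2 + 11*b - 6) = (b - 3)*(b - 2)*(b + 1)*(b + 2)*(b^2 - 3*b + 2) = (b - 3)*(b - 2)^2*(b + 1)*(b + 2)*(b - 1)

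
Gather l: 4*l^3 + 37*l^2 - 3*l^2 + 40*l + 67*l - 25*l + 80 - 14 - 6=4*l^3 + 34*l^2 + 82*l + 60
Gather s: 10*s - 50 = 10*s - 50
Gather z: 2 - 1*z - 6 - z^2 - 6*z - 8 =-z^2 - 7*z - 12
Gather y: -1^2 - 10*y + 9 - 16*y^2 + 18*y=-16*y^2 + 8*y + 8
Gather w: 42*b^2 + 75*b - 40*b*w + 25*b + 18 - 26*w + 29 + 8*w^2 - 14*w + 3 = 42*b^2 + 100*b + 8*w^2 + w*(-40*b - 40) + 50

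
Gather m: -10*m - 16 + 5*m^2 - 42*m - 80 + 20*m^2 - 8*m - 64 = 25*m^2 - 60*m - 160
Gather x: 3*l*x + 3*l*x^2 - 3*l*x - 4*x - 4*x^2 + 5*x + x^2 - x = x^2*(3*l - 3)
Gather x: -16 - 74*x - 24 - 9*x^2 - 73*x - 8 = -9*x^2 - 147*x - 48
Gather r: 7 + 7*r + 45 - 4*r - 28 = 3*r + 24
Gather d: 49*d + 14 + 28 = 49*d + 42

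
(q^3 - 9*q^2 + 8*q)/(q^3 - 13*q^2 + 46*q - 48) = q*(q - 1)/(q^2 - 5*q + 6)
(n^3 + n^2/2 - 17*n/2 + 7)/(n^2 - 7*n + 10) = (2*n^2 + 5*n - 7)/(2*(n - 5))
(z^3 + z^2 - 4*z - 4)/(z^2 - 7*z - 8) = (z^2 - 4)/(z - 8)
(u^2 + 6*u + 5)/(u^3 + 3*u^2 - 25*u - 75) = (u + 1)/(u^2 - 2*u - 15)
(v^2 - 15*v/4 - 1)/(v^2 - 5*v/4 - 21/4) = (-4*v^2 + 15*v + 4)/(-4*v^2 + 5*v + 21)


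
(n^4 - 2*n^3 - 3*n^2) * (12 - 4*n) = -4*n^5 + 20*n^4 - 12*n^3 - 36*n^2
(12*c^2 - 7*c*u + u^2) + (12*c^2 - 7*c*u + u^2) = 24*c^2 - 14*c*u + 2*u^2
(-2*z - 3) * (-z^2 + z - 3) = 2*z^3 + z^2 + 3*z + 9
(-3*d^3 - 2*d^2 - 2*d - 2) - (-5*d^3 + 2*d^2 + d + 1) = 2*d^3 - 4*d^2 - 3*d - 3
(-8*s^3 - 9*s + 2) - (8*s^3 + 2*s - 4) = -16*s^3 - 11*s + 6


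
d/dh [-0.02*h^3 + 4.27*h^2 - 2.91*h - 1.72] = -0.06*h^2 + 8.54*h - 2.91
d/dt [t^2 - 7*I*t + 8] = 2*t - 7*I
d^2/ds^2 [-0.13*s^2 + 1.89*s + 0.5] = -0.260000000000000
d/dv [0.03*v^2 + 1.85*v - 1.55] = 0.06*v + 1.85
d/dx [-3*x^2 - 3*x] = -6*x - 3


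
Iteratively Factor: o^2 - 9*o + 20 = (o - 5)*(o - 4)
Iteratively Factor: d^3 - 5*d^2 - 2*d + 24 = (d - 4)*(d^2 - d - 6) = (d - 4)*(d + 2)*(d - 3)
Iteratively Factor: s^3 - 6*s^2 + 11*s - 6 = (s - 2)*(s^2 - 4*s + 3) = (s - 3)*(s - 2)*(s - 1)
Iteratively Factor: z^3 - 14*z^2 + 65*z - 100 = (z - 4)*(z^2 - 10*z + 25) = (z - 5)*(z - 4)*(z - 5)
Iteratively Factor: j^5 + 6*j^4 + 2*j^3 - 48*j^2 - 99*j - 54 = (j + 3)*(j^4 + 3*j^3 - 7*j^2 - 27*j - 18) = (j + 2)*(j + 3)*(j^3 + j^2 - 9*j - 9) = (j + 2)*(j + 3)^2*(j^2 - 2*j - 3) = (j + 1)*(j + 2)*(j + 3)^2*(j - 3)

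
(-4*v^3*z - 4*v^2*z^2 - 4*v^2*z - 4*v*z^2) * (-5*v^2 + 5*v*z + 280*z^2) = 20*v^5*z + 20*v^4*z - 1140*v^3*z^3 - 1120*v^2*z^4 - 1140*v^2*z^3 - 1120*v*z^4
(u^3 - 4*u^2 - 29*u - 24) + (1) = u^3 - 4*u^2 - 29*u - 23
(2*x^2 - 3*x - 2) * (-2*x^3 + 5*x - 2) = -4*x^5 + 6*x^4 + 14*x^3 - 19*x^2 - 4*x + 4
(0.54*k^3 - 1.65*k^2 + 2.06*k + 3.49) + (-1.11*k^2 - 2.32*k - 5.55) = 0.54*k^3 - 2.76*k^2 - 0.26*k - 2.06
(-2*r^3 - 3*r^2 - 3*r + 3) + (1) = -2*r^3 - 3*r^2 - 3*r + 4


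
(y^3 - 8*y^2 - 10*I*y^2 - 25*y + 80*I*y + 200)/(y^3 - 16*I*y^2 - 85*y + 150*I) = (y - 8)/(y - 6*I)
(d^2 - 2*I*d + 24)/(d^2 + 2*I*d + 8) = (d - 6*I)/(d - 2*I)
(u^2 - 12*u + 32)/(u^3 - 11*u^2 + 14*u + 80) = (u - 4)/(u^2 - 3*u - 10)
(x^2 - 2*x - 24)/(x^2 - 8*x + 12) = (x + 4)/(x - 2)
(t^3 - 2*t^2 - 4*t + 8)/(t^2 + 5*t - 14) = (t^2 - 4)/(t + 7)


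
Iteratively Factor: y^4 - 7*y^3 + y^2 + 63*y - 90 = (y - 2)*(y^3 - 5*y^2 - 9*y + 45) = (y - 5)*(y - 2)*(y^2 - 9) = (y - 5)*(y - 3)*(y - 2)*(y + 3)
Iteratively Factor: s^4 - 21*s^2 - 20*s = (s + 4)*(s^3 - 4*s^2 - 5*s) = (s - 5)*(s + 4)*(s^2 + s) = (s - 5)*(s + 1)*(s + 4)*(s)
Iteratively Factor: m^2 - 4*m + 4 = (m - 2)*(m - 2)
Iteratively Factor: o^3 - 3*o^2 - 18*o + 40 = (o - 5)*(o^2 + 2*o - 8) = (o - 5)*(o - 2)*(o + 4)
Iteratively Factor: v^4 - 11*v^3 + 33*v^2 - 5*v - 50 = (v - 2)*(v^3 - 9*v^2 + 15*v + 25) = (v - 5)*(v - 2)*(v^2 - 4*v - 5) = (v - 5)^2*(v - 2)*(v + 1)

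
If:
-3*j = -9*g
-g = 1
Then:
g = -1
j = -3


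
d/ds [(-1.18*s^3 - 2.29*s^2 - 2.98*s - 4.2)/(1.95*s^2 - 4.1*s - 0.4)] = (-2.301*s^4 + 9.676*s^3 + 16.616*s^2 + 18.212*s - 16.028)/(3.8025*s^4 - 15.99*s^3 + 15.25*s^2 + 3.28*s + 0.16)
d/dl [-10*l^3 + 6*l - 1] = 6 - 30*l^2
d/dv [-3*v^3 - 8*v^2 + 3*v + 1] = -9*v^2 - 16*v + 3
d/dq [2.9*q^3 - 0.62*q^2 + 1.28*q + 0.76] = 8.7*q^2 - 1.24*q + 1.28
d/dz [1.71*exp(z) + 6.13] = 1.71*exp(z)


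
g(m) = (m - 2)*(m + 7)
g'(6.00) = 17.00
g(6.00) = 52.00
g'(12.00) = 29.00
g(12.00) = 190.00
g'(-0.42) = 4.16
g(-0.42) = -15.92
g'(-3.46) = -1.92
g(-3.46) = -19.33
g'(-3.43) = -1.86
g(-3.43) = -19.39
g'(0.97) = 6.94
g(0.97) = -8.21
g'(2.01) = 9.02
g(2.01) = 0.09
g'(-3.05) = -1.10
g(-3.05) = -19.95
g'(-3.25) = -1.50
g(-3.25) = -19.69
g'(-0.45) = 4.10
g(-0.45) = -16.05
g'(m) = 2*m + 5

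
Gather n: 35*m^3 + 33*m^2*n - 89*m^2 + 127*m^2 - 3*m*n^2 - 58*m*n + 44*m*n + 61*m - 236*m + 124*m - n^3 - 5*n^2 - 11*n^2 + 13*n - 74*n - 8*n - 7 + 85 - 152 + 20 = 35*m^3 + 38*m^2 - 51*m - n^3 + n^2*(-3*m - 16) + n*(33*m^2 - 14*m - 69) - 54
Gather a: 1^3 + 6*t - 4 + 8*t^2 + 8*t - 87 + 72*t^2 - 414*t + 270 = 80*t^2 - 400*t + 180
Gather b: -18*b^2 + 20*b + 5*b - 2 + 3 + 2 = -18*b^2 + 25*b + 3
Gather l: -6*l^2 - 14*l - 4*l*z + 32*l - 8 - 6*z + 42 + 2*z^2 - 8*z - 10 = -6*l^2 + l*(18 - 4*z) + 2*z^2 - 14*z + 24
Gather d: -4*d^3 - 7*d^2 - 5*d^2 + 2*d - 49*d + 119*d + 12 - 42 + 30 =-4*d^3 - 12*d^2 + 72*d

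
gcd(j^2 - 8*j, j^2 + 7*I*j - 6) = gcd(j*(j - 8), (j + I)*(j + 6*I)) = 1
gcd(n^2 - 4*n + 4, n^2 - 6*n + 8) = n - 2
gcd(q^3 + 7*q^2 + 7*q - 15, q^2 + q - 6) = q + 3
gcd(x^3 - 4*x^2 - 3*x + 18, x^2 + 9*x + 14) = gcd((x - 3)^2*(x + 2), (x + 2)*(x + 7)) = x + 2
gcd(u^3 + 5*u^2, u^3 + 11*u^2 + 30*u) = u^2 + 5*u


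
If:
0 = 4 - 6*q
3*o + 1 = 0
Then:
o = -1/3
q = 2/3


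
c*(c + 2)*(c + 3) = c^3 + 5*c^2 + 6*c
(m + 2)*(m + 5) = m^2 + 7*m + 10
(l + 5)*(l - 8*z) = l^2 - 8*l*z + 5*l - 40*z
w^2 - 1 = (w - 1)*(w + 1)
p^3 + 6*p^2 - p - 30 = (p - 2)*(p + 3)*(p + 5)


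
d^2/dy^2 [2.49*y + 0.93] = 0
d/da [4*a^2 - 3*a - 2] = 8*a - 3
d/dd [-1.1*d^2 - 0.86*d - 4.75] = -2.2*d - 0.86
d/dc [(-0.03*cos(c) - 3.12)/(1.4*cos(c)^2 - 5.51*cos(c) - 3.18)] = (-0.042*cos(c)^2 - 8.736*cos(c) + 17.0958)*sin(c)/(1.96*cos(c)^4 - 15.428*cos(c)^3 + 21.4561*cos(c)^2 + 35.0436*cos(c) + 10.1124)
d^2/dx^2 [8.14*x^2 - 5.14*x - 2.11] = 16.2800000000000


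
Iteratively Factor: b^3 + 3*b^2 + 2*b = (b)*(b^2 + 3*b + 2) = b*(b + 2)*(b + 1)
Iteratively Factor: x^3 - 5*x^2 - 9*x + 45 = (x - 3)*(x^2 - 2*x - 15) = (x - 3)*(x + 3)*(x - 5)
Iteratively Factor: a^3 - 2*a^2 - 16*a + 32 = (a - 4)*(a^2 + 2*a - 8) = (a - 4)*(a + 4)*(a - 2)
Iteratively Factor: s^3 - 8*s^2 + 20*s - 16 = (s - 2)*(s^2 - 6*s + 8) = (s - 2)^2*(s - 4)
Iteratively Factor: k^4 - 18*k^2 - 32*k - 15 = (k + 1)*(k^3 - k^2 - 17*k - 15) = (k - 5)*(k + 1)*(k^2 + 4*k + 3) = (k - 5)*(k + 1)^2*(k + 3)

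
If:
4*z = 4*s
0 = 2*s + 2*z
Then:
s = 0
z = 0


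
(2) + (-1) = 1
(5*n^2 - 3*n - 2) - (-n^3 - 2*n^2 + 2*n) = n^3 + 7*n^2 - 5*n - 2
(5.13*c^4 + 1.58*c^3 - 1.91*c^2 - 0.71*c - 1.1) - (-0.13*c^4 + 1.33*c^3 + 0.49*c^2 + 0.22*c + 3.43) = 5.26*c^4 + 0.25*c^3 - 2.4*c^2 - 0.93*c - 4.53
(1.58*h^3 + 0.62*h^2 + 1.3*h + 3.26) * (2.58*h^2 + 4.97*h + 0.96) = 4.0764*h^5 + 9.4522*h^4 + 7.9522*h^3 + 15.467*h^2 + 17.4502*h + 3.1296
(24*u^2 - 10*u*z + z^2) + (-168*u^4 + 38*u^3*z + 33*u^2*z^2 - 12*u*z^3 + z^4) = -168*u^4 + 38*u^3*z + 33*u^2*z^2 + 24*u^2 - 12*u*z^3 - 10*u*z + z^4 + z^2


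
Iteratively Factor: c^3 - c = (c)*(c^2 - 1) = c*(c - 1)*(c + 1)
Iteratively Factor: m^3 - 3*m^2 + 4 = (m - 2)*(m^2 - m - 2) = (m - 2)^2*(m + 1)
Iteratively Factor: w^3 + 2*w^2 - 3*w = (w + 3)*(w^2 - w) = w*(w + 3)*(w - 1)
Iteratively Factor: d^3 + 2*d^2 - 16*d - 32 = (d + 4)*(d^2 - 2*d - 8) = (d + 2)*(d + 4)*(d - 4)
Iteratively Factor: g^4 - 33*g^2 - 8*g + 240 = (g - 5)*(g^3 + 5*g^2 - 8*g - 48) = (g - 5)*(g + 4)*(g^2 + g - 12) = (g - 5)*(g - 3)*(g + 4)*(g + 4)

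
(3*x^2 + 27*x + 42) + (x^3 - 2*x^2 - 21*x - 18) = x^3 + x^2 + 6*x + 24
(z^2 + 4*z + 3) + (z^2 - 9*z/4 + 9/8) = 2*z^2 + 7*z/4 + 33/8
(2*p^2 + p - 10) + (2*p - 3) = 2*p^2 + 3*p - 13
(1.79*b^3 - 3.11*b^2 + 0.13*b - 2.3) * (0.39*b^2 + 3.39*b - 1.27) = 0.6981*b^5 + 4.8552*b^4 - 12.7655*b^3 + 3.4934*b^2 - 7.9621*b + 2.921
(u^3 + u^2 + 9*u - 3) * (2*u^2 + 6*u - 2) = 2*u^5 + 8*u^4 + 22*u^3 + 46*u^2 - 36*u + 6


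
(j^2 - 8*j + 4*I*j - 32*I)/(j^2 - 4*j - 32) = (j + 4*I)/(j + 4)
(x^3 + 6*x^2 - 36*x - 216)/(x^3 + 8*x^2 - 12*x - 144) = (x - 6)/(x - 4)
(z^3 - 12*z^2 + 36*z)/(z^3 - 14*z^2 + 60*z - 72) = z/(z - 2)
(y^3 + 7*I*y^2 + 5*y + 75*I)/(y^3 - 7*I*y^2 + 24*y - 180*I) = (y^2 + 2*I*y + 15)/(y^2 - 12*I*y - 36)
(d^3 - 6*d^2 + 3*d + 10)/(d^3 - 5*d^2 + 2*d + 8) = (d - 5)/(d - 4)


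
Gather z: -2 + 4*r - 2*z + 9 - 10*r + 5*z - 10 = -6*r + 3*z - 3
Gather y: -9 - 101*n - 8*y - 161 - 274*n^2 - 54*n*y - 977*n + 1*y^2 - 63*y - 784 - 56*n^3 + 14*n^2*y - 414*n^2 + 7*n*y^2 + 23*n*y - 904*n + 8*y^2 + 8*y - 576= -56*n^3 - 688*n^2 - 1982*n + y^2*(7*n + 9) + y*(14*n^2 - 31*n - 63) - 1530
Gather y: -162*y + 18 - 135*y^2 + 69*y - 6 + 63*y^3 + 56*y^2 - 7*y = 63*y^3 - 79*y^2 - 100*y + 12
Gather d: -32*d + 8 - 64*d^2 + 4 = -64*d^2 - 32*d + 12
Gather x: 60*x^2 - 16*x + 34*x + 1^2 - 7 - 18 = 60*x^2 + 18*x - 24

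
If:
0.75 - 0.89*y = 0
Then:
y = 0.84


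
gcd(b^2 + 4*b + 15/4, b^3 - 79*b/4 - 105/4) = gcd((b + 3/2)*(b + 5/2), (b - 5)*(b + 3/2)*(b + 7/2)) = b + 3/2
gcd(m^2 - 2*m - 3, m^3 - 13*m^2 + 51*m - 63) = m - 3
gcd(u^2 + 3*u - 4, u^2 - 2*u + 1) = u - 1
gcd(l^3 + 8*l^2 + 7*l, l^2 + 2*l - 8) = 1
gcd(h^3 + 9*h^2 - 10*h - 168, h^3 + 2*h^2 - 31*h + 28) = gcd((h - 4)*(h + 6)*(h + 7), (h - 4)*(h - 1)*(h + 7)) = h^2 + 3*h - 28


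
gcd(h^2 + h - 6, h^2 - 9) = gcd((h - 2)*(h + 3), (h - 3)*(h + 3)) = h + 3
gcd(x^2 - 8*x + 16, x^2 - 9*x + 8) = 1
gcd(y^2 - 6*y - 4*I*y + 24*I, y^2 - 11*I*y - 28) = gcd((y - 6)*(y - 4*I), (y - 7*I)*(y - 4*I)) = y - 4*I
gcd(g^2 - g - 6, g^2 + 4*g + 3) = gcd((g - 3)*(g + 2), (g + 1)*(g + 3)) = 1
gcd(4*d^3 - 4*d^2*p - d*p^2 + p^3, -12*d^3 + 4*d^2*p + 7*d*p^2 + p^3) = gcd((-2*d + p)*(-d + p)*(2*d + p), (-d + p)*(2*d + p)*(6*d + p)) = -2*d^2 + d*p + p^2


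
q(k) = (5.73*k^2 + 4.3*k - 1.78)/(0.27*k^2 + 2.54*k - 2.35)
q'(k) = (-0.54*k - 2.54)*(5.73*k^2 + 4.3*k - 1.78)/(0.27*k^2 + 2.54*k - 2.35)^2 + (11.46*k + 4.3)/(0.27*k^2 + 2.54*k - 2.35)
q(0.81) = -47.31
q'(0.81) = -1337.80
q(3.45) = 8.44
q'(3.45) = 0.69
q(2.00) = 7.81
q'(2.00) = -0.27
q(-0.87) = 0.27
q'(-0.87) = 1.43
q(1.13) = 12.02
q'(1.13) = -23.83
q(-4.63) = -12.15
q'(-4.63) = 5.80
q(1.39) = 8.97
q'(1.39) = -5.45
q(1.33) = 9.35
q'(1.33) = -7.25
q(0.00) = 0.76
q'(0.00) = -1.01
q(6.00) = 10.19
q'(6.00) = 0.63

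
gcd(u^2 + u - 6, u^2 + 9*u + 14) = 1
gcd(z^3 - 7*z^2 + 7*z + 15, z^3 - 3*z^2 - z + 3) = z^2 - 2*z - 3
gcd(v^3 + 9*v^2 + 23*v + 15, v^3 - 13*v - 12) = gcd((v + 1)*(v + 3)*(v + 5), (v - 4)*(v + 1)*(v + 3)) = v^2 + 4*v + 3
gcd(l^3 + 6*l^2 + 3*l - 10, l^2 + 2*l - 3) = l - 1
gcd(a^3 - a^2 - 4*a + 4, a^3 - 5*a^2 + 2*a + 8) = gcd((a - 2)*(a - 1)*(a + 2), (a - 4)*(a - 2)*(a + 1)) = a - 2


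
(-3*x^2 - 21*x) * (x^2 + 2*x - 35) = -3*x^4 - 27*x^3 + 63*x^2 + 735*x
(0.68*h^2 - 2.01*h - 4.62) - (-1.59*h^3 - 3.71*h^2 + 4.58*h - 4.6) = 1.59*h^3 + 4.39*h^2 - 6.59*h - 0.0200000000000005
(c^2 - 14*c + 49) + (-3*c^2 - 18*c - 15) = -2*c^2 - 32*c + 34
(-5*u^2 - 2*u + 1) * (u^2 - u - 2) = -5*u^4 + 3*u^3 + 13*u^2 + 3*u - 2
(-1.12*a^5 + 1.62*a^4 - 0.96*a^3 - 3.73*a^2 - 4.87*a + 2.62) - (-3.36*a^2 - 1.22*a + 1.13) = -1.12*a^5 + 1.62*a^4 - 0.96*a^3 - 0.37*a^2 - 3.65*a + 1.49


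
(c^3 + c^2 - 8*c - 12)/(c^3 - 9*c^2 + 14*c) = (c^3 + c^2 - 8*c - 12)/(c*(c^2 - 9*c + 14))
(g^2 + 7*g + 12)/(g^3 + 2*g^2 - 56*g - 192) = (g + 3)/(g^2 - 2*g - 48)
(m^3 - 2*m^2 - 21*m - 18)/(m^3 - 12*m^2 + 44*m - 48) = (m^2 + 4*m + 3)/(m^2 - 6*m + 8)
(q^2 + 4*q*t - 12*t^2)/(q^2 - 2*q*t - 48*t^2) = (q - 2*t)/(q - 8*t)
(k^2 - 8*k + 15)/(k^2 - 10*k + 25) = (k - 3)/(k - 5)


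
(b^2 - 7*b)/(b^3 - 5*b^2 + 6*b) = (b - 7)/(b^2 - 5*b + 6)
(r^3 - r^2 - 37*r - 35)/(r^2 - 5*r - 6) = (r^2 - 2*r - 35)/(r - 6)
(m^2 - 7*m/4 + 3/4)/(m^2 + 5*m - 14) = (4*m^2 - 7*m + 3)/(4*(m^2 + 5*m - 14))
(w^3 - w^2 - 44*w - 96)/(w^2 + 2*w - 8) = (w^2 - 5*w - 24)/(w - 2)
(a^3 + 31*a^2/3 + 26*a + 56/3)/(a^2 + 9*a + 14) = a + 4/3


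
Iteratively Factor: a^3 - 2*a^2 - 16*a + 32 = (a - 4)*(a^2 + 2*a - 8) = (a - 4)*(a - 2)*(a + 4)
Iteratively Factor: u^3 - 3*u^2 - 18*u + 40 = (u + 4)*(u^2 - 7*u + 10) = (u - 5)*(u + 4)*(u - 2)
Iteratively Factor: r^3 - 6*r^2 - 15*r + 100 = (r + 4)*(r^2 - 10*r + 25) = (r - 5)*(r + 4)*(r - 5)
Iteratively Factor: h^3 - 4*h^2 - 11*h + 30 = (h + 3)*(h^2 - 7*h + 10) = (h - 2)*(h + 3)*(h - 5)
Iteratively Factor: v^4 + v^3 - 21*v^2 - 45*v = (v + 3)*(v^3 - 2*v^2 - 15*v) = (v - 5)*(v + 3)*(v^2 + 3*v) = (v - 5)*(v + 3)^2*(v)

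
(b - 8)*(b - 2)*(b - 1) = b^3 - 11*b^2 + 26*b - 16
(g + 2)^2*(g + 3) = g^3 + 7*g^2 + 16*g + 12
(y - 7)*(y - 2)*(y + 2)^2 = y^4 - 5*y^3 - 18*y^2 + 20*y + 56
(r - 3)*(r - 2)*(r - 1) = r^3 - 6*r^2 + 11*r - 6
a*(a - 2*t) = a^2 - 2*a*t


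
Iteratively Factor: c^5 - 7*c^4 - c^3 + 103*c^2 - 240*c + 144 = (c - 1)*(c^4 - 6*c^3 - 7*c^2 + 96*c - 144) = (c - 3)*(c - 1)*(c^3 - 3*c^2 - 16*c + 48) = (c - 3)^2*(c - 1)*(c^2 - 16) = (c - 3)^2*(c - 1)*(c + 4)*(c - 4)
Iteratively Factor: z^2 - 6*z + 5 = (z - 5)*(z - 1)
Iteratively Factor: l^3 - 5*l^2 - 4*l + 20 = (l - 2)*(l^2 - 3*l - 10) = (l - 2)*(l + 2)*(l - 5)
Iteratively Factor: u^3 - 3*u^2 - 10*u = (u)*(u^2 - 3*u - 10) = u*(u + 2)*(u - 5)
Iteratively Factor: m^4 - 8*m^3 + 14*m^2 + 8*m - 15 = (m - 5)*(m^3 - 3*m^2 - m + 3) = (m - 5)*(m - 3)*(m^2 - 1) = (m - 5)*(m - 3)*(m + 1)*(m - 1)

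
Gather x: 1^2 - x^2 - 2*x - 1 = -x^2 - 2*x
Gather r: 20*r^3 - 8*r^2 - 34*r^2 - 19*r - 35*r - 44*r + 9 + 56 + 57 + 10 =20*r^3 - 42*r^2 - 98*r + 132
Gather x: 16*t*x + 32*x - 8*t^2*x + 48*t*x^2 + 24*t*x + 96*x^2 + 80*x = x^2*(48*t + 96) + x*(-8*t^2 + 40*t + 112)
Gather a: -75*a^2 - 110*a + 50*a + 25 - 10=-75*a^2 - 60*a + 15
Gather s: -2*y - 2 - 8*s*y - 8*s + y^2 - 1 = s*(-8*y - 8) + y^2 - 2*y - 3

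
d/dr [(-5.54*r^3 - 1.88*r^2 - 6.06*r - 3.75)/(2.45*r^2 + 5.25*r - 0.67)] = (-13.573*r^4 - 58.17*r^3 + 16.1124*r^2 + 20.8942*r + 23.7477)/(6.0025*r^4 + 25.725*r^3 + 24.2795*r^2 - 7.035*r + 0.4489)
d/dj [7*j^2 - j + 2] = 14*j - 1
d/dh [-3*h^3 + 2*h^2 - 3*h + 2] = -9*h^2 + 4*h - 3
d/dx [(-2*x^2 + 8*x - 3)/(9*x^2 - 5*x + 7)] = (-62*x^2 + 26*x + 41)/(81*x^4 - 90*x^3 + 151*x^2 - 70*x + 49)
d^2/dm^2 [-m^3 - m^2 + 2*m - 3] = -6*m - 2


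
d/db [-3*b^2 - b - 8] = -6*b - 1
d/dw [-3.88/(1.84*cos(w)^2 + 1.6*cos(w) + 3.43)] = -(14.2784*cos(w) + 6.208)*sin(w)/(1.84*cos(w)^2 + 1.6*cos(w) + 3.43)^2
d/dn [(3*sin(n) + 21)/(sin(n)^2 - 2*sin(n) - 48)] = 3*(-14*sin(n) + cos(n)^2 - 35)*cos(n)/((sin(n) - 8)^2*(sin(n) + 6)^2)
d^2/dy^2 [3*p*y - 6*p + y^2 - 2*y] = 2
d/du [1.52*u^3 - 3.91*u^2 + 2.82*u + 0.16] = 4.56*u^2 - 7.82*u + 2.82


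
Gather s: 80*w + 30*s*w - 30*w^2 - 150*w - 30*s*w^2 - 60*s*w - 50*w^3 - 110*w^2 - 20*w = s*(-30*w^2 - 30*w) - 50*w^3 - 140*w^2 - 90*w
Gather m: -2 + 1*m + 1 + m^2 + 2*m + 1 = m^2 + 3*m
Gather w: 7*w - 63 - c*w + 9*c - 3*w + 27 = 9*c + w*(4 - c) - 36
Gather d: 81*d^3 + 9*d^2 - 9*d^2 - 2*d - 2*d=81*d^3 - 4*d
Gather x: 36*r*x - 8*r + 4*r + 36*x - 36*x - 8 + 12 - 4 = 36*r*x - 4*r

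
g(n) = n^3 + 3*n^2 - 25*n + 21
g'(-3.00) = -16.00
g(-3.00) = 96.00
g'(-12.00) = 335.00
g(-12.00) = -975.00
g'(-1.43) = -27.45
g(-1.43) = 59.96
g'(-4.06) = 0.09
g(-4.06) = 105.03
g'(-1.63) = -26.81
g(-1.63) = 65.39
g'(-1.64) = -26.77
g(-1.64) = 65.66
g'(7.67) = 197.51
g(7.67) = 456.95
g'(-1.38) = -27.57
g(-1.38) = 58.59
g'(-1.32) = -27.69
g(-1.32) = 56.93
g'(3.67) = 37.43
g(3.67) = 19.09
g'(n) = 3*n^2 + 6*n - 25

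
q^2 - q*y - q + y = (q - 1)*(q - y)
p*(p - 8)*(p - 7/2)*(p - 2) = p^4 - 27*p^3/2 + 51*p^2 - 56*p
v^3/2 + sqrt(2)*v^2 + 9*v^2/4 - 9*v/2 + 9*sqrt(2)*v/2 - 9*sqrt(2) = (v/2 + sqrt(2))*(v - 3/2)*(v + 6)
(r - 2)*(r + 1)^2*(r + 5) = r^4 + 5*r^3 - 3*r^2 - 17*r - 10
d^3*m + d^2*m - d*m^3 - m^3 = (d - m)*(d + m)*(d*m + m)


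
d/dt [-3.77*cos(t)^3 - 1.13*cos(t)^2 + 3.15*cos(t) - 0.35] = (11.31*cos(t)^2 + 2.26*cos(t) - 3.15)*sin(t)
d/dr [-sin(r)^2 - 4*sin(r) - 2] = -2*(sin(r) + 2)*cos(r)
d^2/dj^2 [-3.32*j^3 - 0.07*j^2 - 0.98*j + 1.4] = -19.92*j - 0.14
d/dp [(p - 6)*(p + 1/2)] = 2*p - 11/2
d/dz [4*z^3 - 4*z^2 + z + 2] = 12*z^2 - 8*z + 1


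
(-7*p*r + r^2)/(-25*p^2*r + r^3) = (7*p - r)/(25*p^2 - r^2)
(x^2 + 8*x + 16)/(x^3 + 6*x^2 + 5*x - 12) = (x + 4)/(x^2 + 2*x - 3)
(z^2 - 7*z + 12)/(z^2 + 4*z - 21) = (z - 4)/(z + 7)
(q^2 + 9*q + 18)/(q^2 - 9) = (q + 6)/(q - 3)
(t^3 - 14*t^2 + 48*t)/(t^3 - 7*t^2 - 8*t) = (t - 6)/(t + 1)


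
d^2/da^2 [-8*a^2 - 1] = -16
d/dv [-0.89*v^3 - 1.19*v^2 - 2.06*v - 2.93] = -2.67*v^2 - 2.38*v - 2.06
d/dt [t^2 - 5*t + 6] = 2*t - 5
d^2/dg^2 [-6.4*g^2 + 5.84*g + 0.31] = -12.8000000000000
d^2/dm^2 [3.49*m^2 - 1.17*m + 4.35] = 6.98000000000000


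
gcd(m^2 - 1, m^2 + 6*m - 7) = m - 1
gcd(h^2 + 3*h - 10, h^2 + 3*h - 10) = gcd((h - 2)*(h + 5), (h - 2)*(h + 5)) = h^2 + 3*h - 10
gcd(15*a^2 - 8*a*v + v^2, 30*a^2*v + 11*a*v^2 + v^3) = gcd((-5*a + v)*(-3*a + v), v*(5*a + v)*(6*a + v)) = 1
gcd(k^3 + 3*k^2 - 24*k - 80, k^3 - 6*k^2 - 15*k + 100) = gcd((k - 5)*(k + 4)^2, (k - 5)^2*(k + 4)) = k^2 - k - 20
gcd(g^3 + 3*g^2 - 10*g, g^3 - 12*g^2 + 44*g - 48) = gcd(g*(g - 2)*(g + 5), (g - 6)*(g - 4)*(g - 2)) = g - 2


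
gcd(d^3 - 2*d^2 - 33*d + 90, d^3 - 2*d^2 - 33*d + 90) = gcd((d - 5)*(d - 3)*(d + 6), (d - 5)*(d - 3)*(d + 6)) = d^3 - 2*d^2 - 33*d + 90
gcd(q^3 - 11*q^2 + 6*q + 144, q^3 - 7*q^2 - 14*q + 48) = q^2 - 5*q - 24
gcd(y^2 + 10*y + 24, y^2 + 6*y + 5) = 1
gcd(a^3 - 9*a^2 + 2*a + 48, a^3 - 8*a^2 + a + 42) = a^2 - a - 6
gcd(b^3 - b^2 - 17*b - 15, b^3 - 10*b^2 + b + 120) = b^2 - 2*b - 15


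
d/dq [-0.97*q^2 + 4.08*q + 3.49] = 4.08 - 1.94*q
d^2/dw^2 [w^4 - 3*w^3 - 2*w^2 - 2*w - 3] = 12*w^2 - 18*w - 4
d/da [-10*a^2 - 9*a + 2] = -20*a - 9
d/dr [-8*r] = -8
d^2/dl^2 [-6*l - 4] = 0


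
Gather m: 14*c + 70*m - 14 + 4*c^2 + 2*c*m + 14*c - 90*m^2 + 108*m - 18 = 4*c^2 + 28*c - 90*m^2 + m*(2*c + 178) - 32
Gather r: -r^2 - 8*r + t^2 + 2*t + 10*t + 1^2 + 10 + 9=-r^2 - 8*r + t^2 + 12*t + 20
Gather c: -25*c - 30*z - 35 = -25*c - 30*z - 35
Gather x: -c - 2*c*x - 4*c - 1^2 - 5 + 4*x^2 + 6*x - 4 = -5*c + 4*x^2 + x*(6 - 2*c) - 10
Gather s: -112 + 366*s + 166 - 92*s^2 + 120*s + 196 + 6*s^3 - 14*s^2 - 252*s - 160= 6*s^3 - 106*s^2 + 234*s + 90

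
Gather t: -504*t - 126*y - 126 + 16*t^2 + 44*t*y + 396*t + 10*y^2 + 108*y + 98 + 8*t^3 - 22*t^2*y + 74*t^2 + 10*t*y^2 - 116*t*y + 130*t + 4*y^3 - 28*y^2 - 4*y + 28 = 8*t^3 + t^2*(90 - 22*y) + t*(10*y^2 - 72*y + 22) + 4*y^3 - 18*y^2 - 22*y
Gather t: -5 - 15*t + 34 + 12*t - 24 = 5 - 3*t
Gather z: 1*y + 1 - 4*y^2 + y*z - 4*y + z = -4*y^2 - 3*y + z*(y + 1) + 1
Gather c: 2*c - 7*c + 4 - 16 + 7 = -5*c - 5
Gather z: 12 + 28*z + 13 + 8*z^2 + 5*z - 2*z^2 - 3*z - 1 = 6*z^2 + 30*z + 24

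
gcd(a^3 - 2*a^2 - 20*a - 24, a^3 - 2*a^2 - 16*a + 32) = 1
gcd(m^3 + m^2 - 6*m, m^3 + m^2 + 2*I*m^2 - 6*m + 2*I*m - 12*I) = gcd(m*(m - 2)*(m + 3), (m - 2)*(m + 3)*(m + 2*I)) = m^2 + m - 6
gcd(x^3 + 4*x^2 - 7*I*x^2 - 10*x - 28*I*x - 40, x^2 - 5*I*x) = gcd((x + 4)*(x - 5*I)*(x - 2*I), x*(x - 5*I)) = x - 5*I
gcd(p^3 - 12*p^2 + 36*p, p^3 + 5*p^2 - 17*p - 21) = 1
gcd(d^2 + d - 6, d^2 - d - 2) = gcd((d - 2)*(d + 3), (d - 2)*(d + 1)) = d - 2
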